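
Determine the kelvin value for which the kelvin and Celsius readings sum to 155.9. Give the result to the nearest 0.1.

Let K be the kelvin reading. The Celsius reading is C = 1·K - 273.15.
Require K + C = 155.9: (2)·K - 273.15 = 155.9.
K = (155.9 + 273.15) / (2) = 214.5.

214.5 K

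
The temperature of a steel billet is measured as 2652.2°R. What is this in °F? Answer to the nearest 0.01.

2192.53°F

In Celsius: (2652.2 - 491.67) × 5/9 = 1200.2944°C.
In Fahrenheit: 1200.2944 × 1.8 + 32 = 2192.53°F.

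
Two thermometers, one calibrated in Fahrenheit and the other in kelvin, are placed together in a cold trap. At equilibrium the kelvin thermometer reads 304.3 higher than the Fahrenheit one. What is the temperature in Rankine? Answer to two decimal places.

Let x be the Fahrenheit reading; then the kelvin reading is 5/9·x + 255.372.
(5/9·x + 255.372) - x = 304.3  ⇒  (-4/9)·x = 48.9278  ⇒  x = -110.0875°F.
In Celsius: (-110.0875 - 32) × 5/9 = -78.9375°C.
In Rankine: -78.9375 × 1.8 + 491.67 = 349.58°R.

349.58°R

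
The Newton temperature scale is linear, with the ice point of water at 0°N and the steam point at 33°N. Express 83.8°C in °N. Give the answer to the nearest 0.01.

Linearly onto the Newton scale: 0 + (83.8000 / 100) × (33 - 0) = 27.65°N.

27.65°N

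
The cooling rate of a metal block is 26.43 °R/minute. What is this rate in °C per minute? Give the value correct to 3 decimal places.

14.683 °C/minute

The quantity depends on a temperature interval, so only the ratio of degree sizes applies; the offset between the scales is irrelevant.
A change of 1°R is a change of 5/9°C, so 26.43 × 5/9 = 14.683.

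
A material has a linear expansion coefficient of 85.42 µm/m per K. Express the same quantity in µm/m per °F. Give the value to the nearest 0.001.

47.456 µm/m per °F

The quantity depends on a temperature interval, so only the ratio of degree sizes applies; the offset between the scales is irrelevant.
A change of 1°F is a change of 5/9 K, so per °F the value is 85.42 × 5/9 = 47.456.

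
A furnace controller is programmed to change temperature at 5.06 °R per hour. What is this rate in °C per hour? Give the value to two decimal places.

2.81 °C/hour

The quantity depends on a temperature interval, so only the ratio of degree sizes applies; the offset between the scales is irrelevant.
A change of 1°R is a change of 5/9°C, so 5.06 × 5/9 = 2.81.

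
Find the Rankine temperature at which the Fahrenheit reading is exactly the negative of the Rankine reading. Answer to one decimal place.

Let R be the Rankine reading. The Fahrenheit reading is F = 1·R - 459.67.
Require F = -1·R: 1·R - 459.67 = -1·R.
(2)·R = 459.67  ⇒  R = 229.8.

229.8°R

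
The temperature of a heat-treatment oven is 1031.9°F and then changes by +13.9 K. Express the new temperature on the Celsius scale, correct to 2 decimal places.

569.40°C

Initial temperature in Celsius: (1031.9 - 32) × 5/9 = 555.5000°C.
The 13.9 K change is an interval; Kelvin and Celsius degrees are the same size, so ΔC = +13.9°C.
Final Celsius temperature: 555.5000 + 13.9000 = 569.4000°C.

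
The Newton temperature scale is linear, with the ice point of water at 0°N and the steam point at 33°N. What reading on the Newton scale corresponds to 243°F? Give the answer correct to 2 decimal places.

First in Celsius: (243 - 32) × 5/9 = 117.2222°C.
Linearly onto the Newton scale: 0 + (117.2222 / 100) × (33 - 0) = 38.68°N.

38.68°N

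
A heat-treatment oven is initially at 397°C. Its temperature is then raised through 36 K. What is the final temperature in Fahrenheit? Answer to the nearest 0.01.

The 36 K change is an interval; Kelvin and Celsius degrees are the same size, so ΔC = +36°C.
Final Celsius temperature: 397.0000 + 36.0000 = 433.0000°C.
In Fahrenheit: 433.0000 × 1.8 + 32 = 811.40°F.

811.40°F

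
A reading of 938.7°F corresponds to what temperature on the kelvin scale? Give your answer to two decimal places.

776.87 K

In Celsius: (938.7 - 32) × 5/9 = 503.7222°C.
In kelvin: 503.7222 + 273.15 = 776.87 K.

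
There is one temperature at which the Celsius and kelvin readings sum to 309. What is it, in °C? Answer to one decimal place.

17.9°C

Let C be the Celsius reading. The kelvin reading is K = 1·C + 273.15.
Require C + K = 309: (2)·C + 273.15 = 309.
C = (309 - 273.15) / (2) = 17.9.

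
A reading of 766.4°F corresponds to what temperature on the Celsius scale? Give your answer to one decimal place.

408.0°C

In Celsius: (766.4 - 32) × 5/9 = 408.0000°C.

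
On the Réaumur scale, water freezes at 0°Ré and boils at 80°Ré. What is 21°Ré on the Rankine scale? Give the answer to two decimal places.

Linear interpolation between the fixed points: C = (21 - 0) × 100 / (80 - 0) = 26.2500°C.
Then 26.2500 × 1.8 + 491.67 = 538.92°R.

538.92°R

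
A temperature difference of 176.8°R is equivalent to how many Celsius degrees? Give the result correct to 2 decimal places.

98.22°C

Only the scale ratio 5/9 matters for a change in temperature.
176.8 × 5/9 = 98.22.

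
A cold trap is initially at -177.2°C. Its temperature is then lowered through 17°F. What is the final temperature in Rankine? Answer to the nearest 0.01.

155.71°R

The 17°F change is an interval, so only the factor 5/9 applies: -17 × 5/9 = -9.4444°C.
Final Celsius temperature: -177.2000 - 9.4444 = -186.6444°C.
In Rankine: -186.6444 × 1.8 + 491.67 = 155.71°R.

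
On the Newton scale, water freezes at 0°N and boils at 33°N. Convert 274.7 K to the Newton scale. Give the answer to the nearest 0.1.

First in Celsius: 274.7 - 273.15 = 1.5500°C.
Linearly onto the Newton scale: 0 + (1.5500 / 100) × (33 - 0) = 0.5°N.

0.5°N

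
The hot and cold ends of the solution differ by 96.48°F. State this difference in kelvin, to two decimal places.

53.60 K

Only the scale ratio 5/9 matters for a change in temperature.
96.48 × 5/9 = 53.60.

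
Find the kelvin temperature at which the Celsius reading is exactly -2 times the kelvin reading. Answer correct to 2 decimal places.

Let K be the kelvin reading. The Celsius reading is C = 1·K - 273.15.
Require C = -2·K: 1·K - 273.15 = -2·K.
(3)·K = 273.15  ⇒  K = 91.05.

91.05 K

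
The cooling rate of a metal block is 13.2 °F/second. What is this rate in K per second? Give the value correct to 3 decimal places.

7.333 K/second

Since only a temperature interval is involved, the additive offset between the scales drops out.
A change of 1°F is a change of 5/9 K, so 13.2 × 5/9 = 7.333.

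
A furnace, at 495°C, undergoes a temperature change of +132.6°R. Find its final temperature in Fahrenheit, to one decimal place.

The 132.6°R change is an interval, so only the factor 5/9 applies: +132.6 × 5/9 = +73.6667°C.
Final Celsius temperature: 495.0000 + 73.6667 = 568.6667°C.
In Fahrenheit: 568.6667 × 1.8 + 32 = 1055.6°F.

1055.6°F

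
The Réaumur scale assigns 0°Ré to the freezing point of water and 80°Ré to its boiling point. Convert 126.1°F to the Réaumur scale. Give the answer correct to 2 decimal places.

41.82°Ré

First in Celsius: (126.1 - 32) × 5/9 = 52.2778°C.
Linearly onto the Réaumur scale: 0 + (52.2778 / 100) × (80 - 0) = 41.82°Ré.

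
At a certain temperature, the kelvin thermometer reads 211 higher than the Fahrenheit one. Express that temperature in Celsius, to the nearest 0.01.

Let x be the Fahrenheit reading; then the kelvin reading is 5/9·x + 255.372.
(5/9·x + 255.372) - x = 211  ⇒  (-4/9)·x = -44.3722  ⇒  x = 99.8375°F.
In Celsius: (99.8375 - 32) × 5/9 = 37.69°C.

37.69°C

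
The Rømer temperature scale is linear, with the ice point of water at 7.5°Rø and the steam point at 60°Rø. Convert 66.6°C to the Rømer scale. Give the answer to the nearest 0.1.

42.5°Rø

Linearly onto the Rømer scale: 7.5 + (66.6000 / 100) × (60 - 7.5) = 42.5°Rø.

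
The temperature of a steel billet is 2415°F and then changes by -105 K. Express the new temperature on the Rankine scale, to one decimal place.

Initial temperature in Celsius: (2415 - 32) × 5/9 = 1323.8889°C.
The 105 K change is an interval; Kelvin and Celsius degrees are the same size, so ΔC = -105°C.
Final Celsius temperature: 1323.8889 - 105.0000 = 1218.8889°C.
In Rankine: 1218.8889 × 1.8 + 491.67 = 2685.7°R.

2685.7°R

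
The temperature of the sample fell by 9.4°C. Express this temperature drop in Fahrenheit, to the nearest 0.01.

16.92°F

For a temperature interval the offset drops out; only the factor 1.8 applies.
9.4 × 1.8 = 16.92.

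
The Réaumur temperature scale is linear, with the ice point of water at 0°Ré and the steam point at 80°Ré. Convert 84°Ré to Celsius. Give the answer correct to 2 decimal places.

Linear interpolation between the fixed points: C = (84 - 0) × 100 / (80 - 0) = 105.0000°C.

105.00°C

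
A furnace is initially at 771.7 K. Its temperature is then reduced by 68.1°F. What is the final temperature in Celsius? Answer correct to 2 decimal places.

Initial temperature in Celsius: 771.7 - 273.15 = 498.5500°C.
The 68.1°F change is an interval, so only the factor 5/9 applies: -68.1 × 5/9 = -37.8333°C.
Final Celsius temperature: 498.5500 - 37.8333 = 460.7167°C.

460.72°C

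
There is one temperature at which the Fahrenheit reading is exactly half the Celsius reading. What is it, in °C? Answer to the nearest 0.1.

-24.6°C

Let C be the Celsius reading. The Fahrenheit reading is F = 1.8·C + 32.
Require F = 0.5·C: 1.8·C + 32 = 0.5·C.
(1.3)·C = -32  ⇒  C = -24.6.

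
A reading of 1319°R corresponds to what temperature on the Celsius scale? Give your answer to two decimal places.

In Celsius: (1319 - 491.67) × 5/9 = 459.6278°C.

459.63°C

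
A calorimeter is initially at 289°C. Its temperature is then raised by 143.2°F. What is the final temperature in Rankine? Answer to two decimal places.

The 143.2°F change is an interval, so only the factor 5/9 applies: +143.2 × 5/9 = +79.5556°C.
Final Celsius temperature: 289.0000 + 79.5556 = 368.5556°C.
In Rankine: 368.5556 × 1.8 + 491.67 = 1155.07°R.

1155.07°R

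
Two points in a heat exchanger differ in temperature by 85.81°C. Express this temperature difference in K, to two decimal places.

Celsius and kelvin degrees are the same size, so the interval is unchanged: 85.81.

85.81 K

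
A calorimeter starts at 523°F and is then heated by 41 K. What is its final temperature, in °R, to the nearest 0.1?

Initial temperature in Celsius: (523 - 32) × 5/9 = 272.7778°C.
The 41 K change is an interval; Kelvin and Celsius degrees are the same size, so ΔC = +41°C.
Final Celsius temperature: 272.7778 + 41.0000 = 313.7778°C.
In Rankine: 313.7778 × 1.8 + 491.67 = 1056.5°R.

1056.5°R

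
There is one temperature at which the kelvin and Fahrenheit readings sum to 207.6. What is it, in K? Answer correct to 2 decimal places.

Let K be the kelvin reading. The Fahrenheit reading is F = 1.8·K - 459.67.
Require K + F = 207.6: (2.8)·K - 459.67 = 207.6.
K = (207.6 + 459.67) / (2.8) = 238.31.

238.31 K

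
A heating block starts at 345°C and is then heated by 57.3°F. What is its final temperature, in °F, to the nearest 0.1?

The 57.3°F change is an interval, so only the factor 5/9 applies: +57.3 × 5/9 = +31.8333°C.
Final Celsius temperature: 345.0000 + 31.8333 = 376.8333°C.
In Fahrenheit: 376.8333 × 1.8 + 32 = 710.3°F.

710.3°F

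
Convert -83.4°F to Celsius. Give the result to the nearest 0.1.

-64.1°C

In Celsius: (-83.4 - 32) × 5/9 = -64.1111°C.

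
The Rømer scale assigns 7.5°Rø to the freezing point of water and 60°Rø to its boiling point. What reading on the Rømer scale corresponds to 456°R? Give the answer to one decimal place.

-2.9°Rø

First in Celsius: (456 - 491.67) × 5/9 = -19.8167°C.
Linearly onto the Rømer scale: 7.5 + (-19.8167 / 100) × (60 - 7.5) = -2.9°Rø.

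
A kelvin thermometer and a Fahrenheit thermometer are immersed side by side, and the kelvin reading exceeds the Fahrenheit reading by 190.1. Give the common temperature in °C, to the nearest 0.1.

63.8°C

Let x be the kelvin reading; then the Fahrenheit reading is 1.8·x - 459.67.
(1.8·x - 459.67) - x = -190.1  ⇒  (0.8)·x = 269.57  ⇒  x = 336.9625 K.
In Celsius: 336.9625 - 273.15 = 63.8°C.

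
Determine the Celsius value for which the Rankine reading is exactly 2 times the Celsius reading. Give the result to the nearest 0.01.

2458.35°C

Let C be the Celsius reading. The Rankine reading is R = 1.8·C + 491.67.
Require R = 2·C: 1.8·C + 491.67 = 2·C.
(-0.2)·C = -491.67  ⇒  C = 2458.35.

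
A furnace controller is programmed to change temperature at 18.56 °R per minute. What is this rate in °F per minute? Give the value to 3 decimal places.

The quantity depends on a temperature interval, so only the ratio of degree sizes applies; the offset between the scales is irrelevant.
A change of 1°R is a change of 1°F, so 18.56 × 1 = 18.560.

18.560 °F/minute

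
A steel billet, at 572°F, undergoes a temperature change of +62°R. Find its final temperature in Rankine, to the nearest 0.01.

1093.67°R

Initial temperature in Celsius: (572 - 32) × 5/9 = 300.0000°C.
The 62°R change is an interval, so only the factor 5/9 applies: +62 × 5/9 = +34.4444°C.
Final Celsius temperature: 300.0000 + 34.4444 = 334.4444°C.
In Rankine: 334.4444 × 1.8 + 491.67 = 1093.67°R.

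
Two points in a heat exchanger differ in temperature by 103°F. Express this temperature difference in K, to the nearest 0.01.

57.22 K

For a temperature interval the offset drops out; only the factor 5/9 applies.
103 × 5/9 = 57.22.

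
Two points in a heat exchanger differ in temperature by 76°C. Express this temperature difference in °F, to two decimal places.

An interval of 1°C corresponds to 1.8°F.
76 × 1.8 = 136.80.

136.80°F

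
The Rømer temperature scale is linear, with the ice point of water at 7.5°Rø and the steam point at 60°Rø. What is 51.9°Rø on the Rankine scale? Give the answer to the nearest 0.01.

643.90°R

Linear interpolation between the fixed points: C = (51.9 - 7.5) × 100 / (60 - 7.5) = 84.5714°C.
Then 84.5714 × 1.8 + 491.67 = 643.90°R.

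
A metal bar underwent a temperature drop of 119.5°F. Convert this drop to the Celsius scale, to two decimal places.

66.39°C

For a temperature interval the offset drops out; only the factor 5/9 applies.
119.5 × 5/9 = 66.39.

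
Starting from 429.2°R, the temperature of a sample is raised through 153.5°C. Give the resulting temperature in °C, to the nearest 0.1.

118.8°C

Initial temperature in Celsius: (429.2 - 491.67) × 5/9 = -34.7056°C.
Final Celsius temperature: -34.7056 + 153.5000 = 118.7944°C.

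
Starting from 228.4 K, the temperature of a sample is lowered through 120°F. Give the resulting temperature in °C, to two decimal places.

-111.42°C

Initial temperature in Celsius: 228.4 - 273.15 = -44.7500°C.
The 120°F change is an interval, so only the factor 5/9 applies: -120 × 5/9 = -66.6667°C.
Final Celsius temperature: -44.7500 - 66.6667 = -111.4167°C.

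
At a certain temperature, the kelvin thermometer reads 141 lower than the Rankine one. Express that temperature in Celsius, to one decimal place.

-96.9°C

Let x be the Rankine reading; then the kelvin reading is 5/9·x.
(5/9·x) - x = -141  ⇒  (-4/9)·x = -141  ⇒  x = 317.2500°R.
In Celsius: (317.25 - 491.67) × 5/9 = -96.9°C.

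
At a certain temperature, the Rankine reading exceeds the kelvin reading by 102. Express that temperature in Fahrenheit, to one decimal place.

Let x be the Rankine reading; then the kelvin reading is 5/9·x.
(5/9·x) - x = -102  ⇒  (-4/9)·x = -102  ⇒  x = 229.5000°R.
In Celsius: (229.5 - 491.67) × 5/9 = -145.6500°C.
In Fahrenheit: -145.6500 × 1.8 + 32 = -230.2°F.

-230.2°F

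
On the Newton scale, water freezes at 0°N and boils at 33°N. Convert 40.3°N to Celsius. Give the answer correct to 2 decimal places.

Linear interpolation between the fixed points: C = (40.3 - 0) × 100 / (33 - 0) = 122.1212°C.

122.12°C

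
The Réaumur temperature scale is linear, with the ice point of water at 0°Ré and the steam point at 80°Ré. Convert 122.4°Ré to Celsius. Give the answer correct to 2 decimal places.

153.00°C

Linear interpolation between the fixed points: C = (122.4 - 0) × 100 / (80 - 0) = 153.0000°C.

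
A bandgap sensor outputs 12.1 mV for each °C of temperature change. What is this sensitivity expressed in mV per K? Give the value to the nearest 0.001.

12.100 mV per K

The quantity depends on a temperature interval, so only the ratio of degree sizes applies; the offset between the scales is irrelevant.
A change of 1 K is a change of 1°C, so per K the value is 12.1 × 1 = 12.100.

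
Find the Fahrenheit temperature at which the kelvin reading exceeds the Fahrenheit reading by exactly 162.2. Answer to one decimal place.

209.6°F

Let F be the Fahrenheit reading. The kelvin reading is K = 5/9·F + 255.372.
Require K - F = 162.2: (-4/9)·F + 255.372 = 162.2.
F = (162.2 - 255.372) / (-4/9) = 209.6.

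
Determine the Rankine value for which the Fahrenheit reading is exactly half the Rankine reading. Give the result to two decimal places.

Let R be the Rankine reading. The Fahrenheit reading is F = 1·R - 459.67.
Require F = 0.5·R: 1·R - 459.67 = 0.5·R.
(0.5)·R = 459.67  ⇒  R = 919.34.

919.34°R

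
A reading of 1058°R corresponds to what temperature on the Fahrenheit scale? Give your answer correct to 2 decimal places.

In Celsius: (1058 - 491.67) × 5/9 = 314.6278°C.
In Fahrenheit: 314.6278 × 1.8 + 32 = 598.33°F.

598.33°F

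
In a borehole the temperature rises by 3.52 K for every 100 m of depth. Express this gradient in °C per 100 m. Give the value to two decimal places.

Since only a temperature interval is involved, the additive offset between the scales drops out.
A change of 1 K is a change of 1°C, so 3.52 × 1 = 3.52.

3.52 °C/100 m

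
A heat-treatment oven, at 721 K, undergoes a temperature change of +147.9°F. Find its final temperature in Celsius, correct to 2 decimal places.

Initial temperature in Celsius: 721 - 273.15 = 447.8500°C.
The 147.9°F change is an interval, so only the factor 5/9 applies: +147.9 × 5/9 = +82.1667°C.
Final Celsius temperature: 447.8500 + 82.1667 = 530.0167°C.

530.02°C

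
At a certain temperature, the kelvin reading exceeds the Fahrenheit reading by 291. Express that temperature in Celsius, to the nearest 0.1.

Let x be the kelvin reading; then the Fahrenheit reading is 1.8·x - 459.67.
(1.8·x - 459.67) - x = -291  ⇒  (0.8)·x = 168.67  ⇒  x = 210.8375 K.
In Celsius: 210.8375 - 273.15 = -62.3°C.

-62.3°C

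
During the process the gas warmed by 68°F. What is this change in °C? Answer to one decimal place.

An interval of 1°F corresponds to 5/9°C.
68 × 5/9 = 37.8.

37.8°C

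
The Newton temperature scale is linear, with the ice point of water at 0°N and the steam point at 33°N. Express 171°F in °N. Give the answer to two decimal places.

25.48°N

First in Celsius: (171 - 32) × 5/9 = 77.2222°C.
Linearly onto the Newton scale: 0 + (77.2222 / 100) × (33 - 0) = 25.48°N.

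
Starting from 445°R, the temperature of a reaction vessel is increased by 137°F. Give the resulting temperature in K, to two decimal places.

323.33 K

Initial temperature in Celsius: (445 - 491.67) × 5/9 = -25.9278°C.
The 137°F change is an interval, so only the factor 5/9 applies: +137 × 5/9 = +76.1111°C.
Final Celsius temperature: -25.9278 + 76.1111 = 50.1833°C.
In kelvin: 50.1833 + 273.15 = 323.33 K.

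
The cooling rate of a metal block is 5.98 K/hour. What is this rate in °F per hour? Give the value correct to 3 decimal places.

The quantity depends on a temperature interval, so only the ratio of degree sizes applies; the offset between the scales is irrelevant.
A change of 1 K is a change of 1.8°F, so 5.98 × 1.8 = 10.764.

10.764 °F/hour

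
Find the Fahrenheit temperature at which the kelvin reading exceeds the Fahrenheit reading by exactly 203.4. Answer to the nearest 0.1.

116.9°F

Let F be the Fahrenheit reading. The kelvin reading is K = 5/9·F + 255.372.
Require K - F = 203.4: (-4/9)·F + 255.372 = 203.4.
F = (203.4 - 255.372) / (-4/9) = 116.9.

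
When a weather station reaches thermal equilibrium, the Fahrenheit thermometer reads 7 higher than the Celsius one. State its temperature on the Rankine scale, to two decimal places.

435.42°R

Let x be the Celsius reading; then the Fahrenheit reading is 1.8·x + 32.
(1.8·x + 32) - x = 7  ⇒  (0.8)·x = -25  ⇒  x = -31.2500°C.
In Rankine: -31.2500 × 1.8 + 491.67 = 435.42°R.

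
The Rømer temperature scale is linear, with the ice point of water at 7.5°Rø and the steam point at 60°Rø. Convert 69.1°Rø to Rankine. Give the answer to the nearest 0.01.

Linear interpolation between the fixed points: C = (69.1 - 7.5) × 100 / (60 - 7.5) = 117.3333°C.
Then 117.3333 × 1.8 + 491.67 = 702.87°R.

702.87°R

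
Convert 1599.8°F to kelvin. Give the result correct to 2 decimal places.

In Celsius: (1599.8 - 32) × 5/9 = 871.0000°C.
In kelvin: 871.0000 + 273.15 = 1144.15 K.

1144.15 K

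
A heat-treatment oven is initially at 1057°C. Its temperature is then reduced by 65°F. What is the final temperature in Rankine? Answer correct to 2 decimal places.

2329.27°R

The 65°F change is an interval, so only the factor 5/9 applies: -65 × 5/9 = -36.1111°C.
Final Celsius temperature: 1057.0000 - 36.1111 = 1020.8889°C.
In Rankine: 1020.8889 × 1.8 + 491.67 = 2329.27°R.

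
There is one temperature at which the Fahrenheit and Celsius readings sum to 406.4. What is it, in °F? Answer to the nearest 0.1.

272.7°F

Let F be the Fahrenheit reading. The Celsius reading is C = 5/9·F - 17.7778.
Require F + C = 406.4: (14/9)·F - 17.7778 = 406.4.
F = (406.4 + 17.7778) / (14/9) = 272.7.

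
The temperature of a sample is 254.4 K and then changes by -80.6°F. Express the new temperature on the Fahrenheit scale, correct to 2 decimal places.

Initial temperature in Celsius: 254.4 - 273.15 = -18.7500°C.
The 80.6°F change is an interval, so only the factor 5/9 applies: -80.6 × 5/9 = -44.7778°C.
Final Celsius temperature: -18.7500 - 44.7778 = -63.5278°C.
In Fahrenheit: -63.5278 × 1.8 + 32 = -82.35°F.

-82.35°F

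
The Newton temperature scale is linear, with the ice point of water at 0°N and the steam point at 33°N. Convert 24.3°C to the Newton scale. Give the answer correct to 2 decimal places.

Linearly onto the Newton scale: 0 + (24.3000 / 100) × (33 - 0) = 8.02°N.

8.02°N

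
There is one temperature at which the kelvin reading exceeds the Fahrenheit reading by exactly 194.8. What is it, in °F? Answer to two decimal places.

136.29°F

Let F be the Fahrenheit reading. The kelvin reading is K = 5/9·F + 255.372.
Require K - F = 194.8: (-4/9)·F + 255.372 = 194.8.
F = (194.8 - 255.372) / (-4/9) = 136.29.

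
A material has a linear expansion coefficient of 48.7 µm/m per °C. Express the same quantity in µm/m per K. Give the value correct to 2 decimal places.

48.70 µm/m per K

Since only a temperature interval is involved, the additive offset between the scales drops out.
A change of 1 K is a change of 1°C, so per K the value is 48.7 × 1 = 48.70.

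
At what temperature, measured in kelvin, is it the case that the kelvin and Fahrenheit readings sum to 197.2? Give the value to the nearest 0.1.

234.6 K

Let K be the kelvin reading. The Fahrenheit reading is F = 1.8·K - 459.67.
Require K + F = 197.2: (2.8)·K - 459.67 = 197.2.
K = (197.2 + 459.67) / (2.8) = 234.6.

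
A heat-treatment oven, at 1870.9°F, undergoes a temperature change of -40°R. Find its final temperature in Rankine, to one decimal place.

Initial temperature in Celsius: (1870.9 - 32) × 5/9 = 1021.6111°C.
The 40°R change is an interval, so only the factor 5/9 applies: -40 × 5/9 = -22.2222°C.
Final Celsius temperature: 1021.6111 - 22.2222 = 999.3889°C.
In Rankine: 999.3889 × 1.8 + 491.67 = 2290.6°R.

2290.6°R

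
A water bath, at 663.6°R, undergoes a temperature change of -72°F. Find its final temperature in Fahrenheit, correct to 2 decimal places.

131.93°F

Initial temperature in Celsius: (663.6 - 491.67) × 5/9 = 95.5167°C.
The 72°F change is an interval, so only the factor 5/9 applies: -72 × 5/9 = -40.0000°C.
Final Celsius temperature: 95.5167 - 40.0000 = 55.5167°C.
In Fahrenheit: 55.5167 × 1.8 + 32 = 131.93°F.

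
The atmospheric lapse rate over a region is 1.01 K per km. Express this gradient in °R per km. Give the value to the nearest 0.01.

The quantity depends on a temperature interval, so only the ratio of degree sizes applies; the offset between the scales is irrelevant.
A change of 1 K is a change of 1.8°R, so 1.01 × 1.8 = 1.82.

1.82 °R/km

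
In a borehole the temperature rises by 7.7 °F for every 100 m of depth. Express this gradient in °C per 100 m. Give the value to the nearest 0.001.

4.278 °C/100 m

Since only a temperature interval is involved, the additive offset between the scales drops out.
A change of 1°F is a change of 5/9°C, so 7.7 × 5/9 = 4.278.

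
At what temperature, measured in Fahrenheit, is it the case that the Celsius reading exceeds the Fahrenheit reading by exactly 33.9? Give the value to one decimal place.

Let F be the Fahrenheit reading. The Celsius reading is C = 5/9·F - 17.7778.
Require C - F = 33.9: (-4/9)·F - 17.7778 = 33.9.
F = (33.9 + 17.7778) / (-4/9) = -116.3.

-116.3°F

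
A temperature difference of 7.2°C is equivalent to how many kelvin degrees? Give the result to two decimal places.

Celsius and kelvin degrees are the same size, so the interval is unchanged: 7.20.

7.20 K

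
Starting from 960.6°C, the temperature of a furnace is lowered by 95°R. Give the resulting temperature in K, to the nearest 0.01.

The 95°R change is an interval, so only the factor 5/9 applies: -95 × 5/9 = -52.7778°C.
Final Celsius temperature: 960.6000 - 52.7778 = 907.8222°C.
In kelvin: 907.8222 + 273.15 = 1180.97 K.

1180.97 K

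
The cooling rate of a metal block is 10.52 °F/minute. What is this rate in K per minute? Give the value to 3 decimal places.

5.844 K/minute

The quantity depends on a temperature interval, so only the ratio of degree sizes applies; the offset between the scales is irrelevant.
A change of 1°F is a change of 5/9 K, so 10.52 × 5/9 = 5.844.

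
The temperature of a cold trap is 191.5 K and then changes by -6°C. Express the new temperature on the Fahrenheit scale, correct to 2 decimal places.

-125.77°F

Initial temperature in Celsius: 191.5 - 273.15 = -81.6500°C.
Final Celsius temperature: -81.6500 - 6.0000 = -87.6500°C.
In Fahrenheit: -87.6500 × 1.8 + 32 = -125.77°F.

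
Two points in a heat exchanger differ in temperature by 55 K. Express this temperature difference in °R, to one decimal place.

99.0°R

For a temperature interval the offset drops out; only the factor 1.8 applies.
55 × 1.8 = 99.0.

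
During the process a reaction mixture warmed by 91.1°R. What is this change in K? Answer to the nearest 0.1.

Only the scale ratio 5/9 matters for a change in temperature.
91.1 × 5/9 = 50.6.

50.6 K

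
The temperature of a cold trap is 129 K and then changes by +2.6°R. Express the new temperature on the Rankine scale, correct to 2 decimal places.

Initial temperature in Celsius: 129 - 273.15 = -144.1500°C.
The 2.6°R change is an interval, so only the factor 5/9 applies: +2.6 × 5/9 = +1.4444°C.
Final Celsius temperature: -144.1500 + 1.4444 = -142.7056°C.
In Rankine: -142.7056 × 1.8 + 491.67 = 234.80°R.

234.80°R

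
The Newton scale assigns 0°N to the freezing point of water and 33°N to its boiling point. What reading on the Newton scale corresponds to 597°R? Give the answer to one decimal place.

19.3°N

First in Celsius: (597 - 491.67) × 5/9 = 58.5167°C.
Linearly onto the Newton scale: 0 + (58.5167 / 100) × (33 - 0) = 19.3°N.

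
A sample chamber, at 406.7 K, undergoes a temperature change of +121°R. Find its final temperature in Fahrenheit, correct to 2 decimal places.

Initial temperature in Celsius: 406.7 - 273.15 = 133.5500°C.
The 121°R change is an interval, so only the factor 5/9 applies: +121 × 5/9 = +67.2222°C.
Final Celsius temperature: 133.5500 + 67.2222 = 200.7722°C.
In Fahrenheit: 200.7722 × 1.8 + 32 = 393.39°F.

393.39°F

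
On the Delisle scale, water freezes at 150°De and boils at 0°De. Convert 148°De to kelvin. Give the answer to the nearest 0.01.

Linear interpolation between the fixed points: C = (148 - 150) × 100 / (0 - 150) = 1.3333°C.
Then 1.3333 + 273.15 = 274.48 K.

274.48 K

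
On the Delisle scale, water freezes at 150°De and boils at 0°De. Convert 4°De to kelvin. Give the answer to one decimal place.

Linear interpolation between the fixed points: C = (4 - 150) × 100 / (0 - 150) = 97.3333°C.
Then 97.3333 + 273.15 = 370.5 K.

370.5 K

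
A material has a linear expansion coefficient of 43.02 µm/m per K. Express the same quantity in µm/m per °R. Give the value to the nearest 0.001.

The quantity depends on a temperature interval, so only the ratio of degree sizes applies; the offset between the scales is irrelevant.
A change of 1°R is a change of 5/9 K, so per °R the value is 43.02 × 5/9 = 23.900.

23.900 µm/m per °R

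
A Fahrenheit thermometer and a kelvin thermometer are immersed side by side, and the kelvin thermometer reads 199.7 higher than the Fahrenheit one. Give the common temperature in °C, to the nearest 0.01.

Let x be the Fahrenheit reading; then the kelvin reading is 5/9·x + 255.372.
(5/9·x + 255.372) - x = 199.7  ⇒  (-4/9)·x = -55.6722  ⇒  x = 125.2625°F.
In Celsius: (125.2625 - 32) × 5/9 = 51.81°C.

51.81°C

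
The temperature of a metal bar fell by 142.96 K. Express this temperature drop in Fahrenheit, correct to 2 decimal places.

Only the scale ratio 1.8 matters for a change in temperature.
142.96 × 1.8 = 257.33.

257.33°F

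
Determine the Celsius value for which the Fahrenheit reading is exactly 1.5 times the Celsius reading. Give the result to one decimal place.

-106.7°C

Let C be the Celsius reading. The Fahrenheit reading is F = 1.8·C + 32.
Require F = 1.5·C: 1.8·C + 32 = 1.5·C.
(0.3)·C = -32  ⇒  C = -106.7.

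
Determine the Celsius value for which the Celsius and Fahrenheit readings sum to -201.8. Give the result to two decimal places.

Let C be the Celsius reading. The Fahrenheit reading is F = 1.8·C + 32.
Require C + F = -201.8: (2.8)·C + 32 = -201.8.
C = (-201.8 - 32) / (2.8) = -83.50.

-83.50°C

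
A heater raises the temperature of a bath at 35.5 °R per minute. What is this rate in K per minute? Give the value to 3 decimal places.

19.722 K/minute

The quantity depends on a temperature interval, so only the ratio of degree sizes applies; the offset between the scales is irrelevant.
A change of 1°R is a change of 5/9 K, so 35.5 × 5/9 = 19.722.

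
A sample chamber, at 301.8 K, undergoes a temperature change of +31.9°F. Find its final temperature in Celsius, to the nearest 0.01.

Initial temperature in Celsius: 301.8 - 273.15 = 28.6500°C.
The 31.9°F change is an interval, so only the factor 5/9 applies: +31.9 × 5/9 = +17.7222°C.
Final Celsius temperature: 28.6500 + 17.7222 = 46.3722°C.

46.37°C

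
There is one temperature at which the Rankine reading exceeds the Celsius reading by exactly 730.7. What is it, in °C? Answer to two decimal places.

Let C be the Celsius reading. The Rankine reading is R = 1.8·C + 491.67.
Require R - C = 730.7: (0.8)·C + 491.67 = 730.7.
C = (730.7 - 491.67) / (0.8) = 298.79.

298.79°C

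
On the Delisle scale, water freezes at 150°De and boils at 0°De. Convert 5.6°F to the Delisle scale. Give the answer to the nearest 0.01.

172.00°De

First in Celsius: (5.6 - 32) × 5/9 = -14.6667°C.
Linearly onto the Delisle scale: 150 + (-14.6667 / 100) × (0 - 150) = 172.00°De.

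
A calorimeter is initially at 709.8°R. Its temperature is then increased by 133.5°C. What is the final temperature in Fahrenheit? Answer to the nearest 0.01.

490.43°F

Initial temperature in Celsius: (709.8 - 491.67) × 5/9 = 121.1833°C.
Final Celsius temperature: 121.1833 + 133.5000 = 254.6833°C.
In Fahrenheit: 254.6833 × 1.8 + 32 = 490.43°F.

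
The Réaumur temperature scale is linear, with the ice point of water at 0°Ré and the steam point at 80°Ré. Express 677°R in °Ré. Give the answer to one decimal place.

82.4°Ré

First in Celsius: (677 - 491.67) × 5/9 = 102.9611°C.
Linearly onto the Réaumur scale: 0 + (102.9611 / 100) × (80 - 0) = 82.4°Ré.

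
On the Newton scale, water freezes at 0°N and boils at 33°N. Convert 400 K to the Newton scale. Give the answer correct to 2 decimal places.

41.86°N

First in Celsius: 400 - 273.15 = 126.8500°C.
Linearly onto the Newton scale: 0 + (126.8500 / 100) × (33 - 0) = 41.86°N.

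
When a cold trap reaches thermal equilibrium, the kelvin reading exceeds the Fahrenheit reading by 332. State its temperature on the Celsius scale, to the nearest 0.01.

-113.56°C

Let x be the kelvin reading; then the Fahrenheit reading is 1.8·x - 459.67.
(1.8·x - 459.67) - x = -332  ⇒  (0.8)·x = 127.67  ⇒  x = 159.5875 K.
In Celsius: 159.5875 - 273.15 = -113.56°C.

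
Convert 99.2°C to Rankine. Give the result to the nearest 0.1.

670.2°R

In Rankine: 99.2000 × 1.8 + 491.67 = 670.2°R.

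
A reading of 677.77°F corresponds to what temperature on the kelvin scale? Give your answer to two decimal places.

In Celsius: (677.77 - 32) × 5/9 = 358.7611°C.
In kelvin: 358.7611 + 273.15 = 631.91 K.

631.91 K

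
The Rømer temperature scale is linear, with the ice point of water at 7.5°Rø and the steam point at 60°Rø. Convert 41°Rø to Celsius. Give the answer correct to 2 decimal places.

Linear interpolation between the fixed points: C = (41 - 7.5) × 100 / (60 - 7.5) = 63.8095°C.

63.81°C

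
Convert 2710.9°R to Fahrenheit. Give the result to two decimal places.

In Celsius: (2710.9 - 491.67) × 5/9 = 1232.9056°C.
In Fahrenheit: 1232.9056 × 1.8 + 32 = 2251.23°F.

2251.23°F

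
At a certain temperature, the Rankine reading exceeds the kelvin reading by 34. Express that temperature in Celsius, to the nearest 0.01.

-230.65°C

Let x be the Rankine reading; then the kelvin reading is 5/9·x.
(5/9·x) - x = -34  ⇒  (-4/9)·x = -34  ⇒  x = 76.5000°R.
In Celsius: (76.5 - 491.67) × 5/9 = -230.65°C.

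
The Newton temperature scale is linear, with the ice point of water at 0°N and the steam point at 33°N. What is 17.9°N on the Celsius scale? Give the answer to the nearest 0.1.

54.2°C

Linear interpolation between the fixed points: C = (17.9 - 0) × 100 / (33 - 0) = 54.2424°C.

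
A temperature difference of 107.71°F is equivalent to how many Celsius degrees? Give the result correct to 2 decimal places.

For a temperature interval the offset drops out; only the factor 5/9 applies.
107.71 × 5/9 = 59.84.

59.84°C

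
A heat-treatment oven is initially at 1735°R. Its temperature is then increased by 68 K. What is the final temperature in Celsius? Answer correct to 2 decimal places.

758.74°C

Initial temperature in Celsius: (1735 - 491.67) × 5/9 = 690.7389°C.
The 68 K change is an interval; Kelvin and Celsius degrees are the same size, so ΔC = +68°C.
Final Celsius temperature: 690.7389 + 68.0000 = 758.7389°C.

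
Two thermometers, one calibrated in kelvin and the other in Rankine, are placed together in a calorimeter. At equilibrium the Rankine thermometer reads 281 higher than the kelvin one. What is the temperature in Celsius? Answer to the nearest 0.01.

78.10°C

Let x be the kelvin reading; then the Rankine reading is 1.8·x.
(1.8·x) - x = 281  ⇒  (0.8)·x = 281  ⇒  x = 351.2500 K.
In Celsius: 351.25 - 273.15 = 78.10°C.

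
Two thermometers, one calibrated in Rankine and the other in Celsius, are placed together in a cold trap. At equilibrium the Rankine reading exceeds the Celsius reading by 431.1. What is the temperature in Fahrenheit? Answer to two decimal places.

-104.28°F

Let x be the Rankine reading; then the Celsius reading is 5/9·x - 273.15.
(5/9·x - 273.15) - x = -431.1  ⇒  (-4/9)·x = -157.95  ⇒  x = 355.3875°R.
In Celsius: (355.3875 - 491.67) × 5/9 = -75.7125°C.
In Fahrenheit: -75.7125 × 1.8 + 32 = -104.28°F.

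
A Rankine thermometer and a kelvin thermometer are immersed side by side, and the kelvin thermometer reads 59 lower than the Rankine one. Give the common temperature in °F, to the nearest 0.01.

-326.92°F

Let x be the Rankine reading; then the kelvin reading is 5/9·x.
(5/9·x) - x = -59  ⇒  (-4/9)·x = -59  ⇒  x = 132.7500°R.
In Celsius: (132.75 - 491.67) × 5/9 = -199.4000°C.
In Fahrenheit: -199.4000 × 1.8 + 32 = -326.92°F.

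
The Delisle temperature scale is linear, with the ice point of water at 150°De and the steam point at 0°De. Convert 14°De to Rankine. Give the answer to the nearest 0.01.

Linear interpolation between the fixed points: C = (14 - 150) × 100 / (0 - 150) = 90.6667°C.
Then 90.6667 × 1.8 + 491.67 = 654.87°R.

654.87°R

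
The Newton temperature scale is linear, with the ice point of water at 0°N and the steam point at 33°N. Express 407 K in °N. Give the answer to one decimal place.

44.2°N

First in Celsius: 407 - 273.15 = 133.8500°C.
Linearly onto the Newton scale: 0 + (133.8500 / 100) × (33 - 0) = 44.2°N.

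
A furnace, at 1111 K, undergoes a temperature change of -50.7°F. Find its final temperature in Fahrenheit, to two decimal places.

Initial temperature in Celsius: 1111 - 273.15 = 837.8500°C.
The 50.7°F change is an interval, so only the factor 5/9 applies: -50.7 × 5/9 = -28.1667°C.
Final Celsius temperature: 837.8500 - 28.1667 = 809.6833°C.
In Fahrenheit: 809.6833 × 1.8 + 32 = 1489.43°F.

1489.43°F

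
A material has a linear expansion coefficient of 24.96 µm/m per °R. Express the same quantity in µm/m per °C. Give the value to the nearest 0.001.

44.928 µm/m per °C

The quantity depends on a temperature interval, so only the ratio of degree sizes applies; the offset between the scales is irrelevant.
A change of 1°C is a change of 1.8°R, so per °C the value is 24.96 × 1.8 = 44.928.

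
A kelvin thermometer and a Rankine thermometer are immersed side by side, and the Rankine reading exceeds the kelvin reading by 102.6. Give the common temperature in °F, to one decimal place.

Let x be the kelvin reading; then the Rankine reading is 1.8·x.
(1.8·x) - x = 102.6  ⇒  (0.8)·x = 102.6  ⇒  x = 128.2500 K.
In Celsius: 128.25 - 273.15 = -144.9000°C.
In Fahrenheit: -144.9000 × 1.8 + 32 = -228.8°F.

-228.8°F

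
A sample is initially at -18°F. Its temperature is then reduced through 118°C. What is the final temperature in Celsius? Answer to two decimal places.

Initial temperature in Celsius: (-18 - 32) × 5/9 = -27.7778°C.
Final Celsius temperature: -27.7778 - 118.0000 = -145.7778°C.

-145.78°C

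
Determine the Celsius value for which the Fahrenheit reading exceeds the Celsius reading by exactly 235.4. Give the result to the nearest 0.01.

Let C be the Celsius reading. The Fahrenheit reading is F = 1.8·C + 32.
Require F - C = 235.4: (0.8)·C + 32 = 235.4.
C = (235.4 - 32) / (0.8) = 254.25.

254.25°C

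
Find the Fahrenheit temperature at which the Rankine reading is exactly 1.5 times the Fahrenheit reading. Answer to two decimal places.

Let F be the Fahrenheit reading. The Rankine reading is R = 1·F + 459.67.
Require R = 1.5·F: 1·F + 459.67 = 1.5·F.
(-0.5)·F = -459.67  ⇒  F = 919.34.

919.34°F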